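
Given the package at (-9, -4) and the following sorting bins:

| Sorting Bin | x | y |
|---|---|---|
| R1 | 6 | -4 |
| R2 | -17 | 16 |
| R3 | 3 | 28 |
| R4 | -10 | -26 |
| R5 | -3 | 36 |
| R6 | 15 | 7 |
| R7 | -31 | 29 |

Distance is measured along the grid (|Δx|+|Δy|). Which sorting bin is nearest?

R1

Distances from (-9, -4):
R1: 15
R2: 28
R3: 44
R4: 23
R5: 46
R6: 35
R7: 55
Minimum: R1 at 15.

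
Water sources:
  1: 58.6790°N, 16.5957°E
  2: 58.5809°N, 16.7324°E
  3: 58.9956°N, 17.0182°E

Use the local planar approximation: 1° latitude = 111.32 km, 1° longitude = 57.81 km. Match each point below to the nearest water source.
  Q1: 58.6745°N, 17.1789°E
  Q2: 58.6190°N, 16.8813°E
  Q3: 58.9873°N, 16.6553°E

Q1 at 58.6745°N, 17.1789°E:
  1: 33.7185 km
  2: 27.8359 km
  3: 36.9324 km
  → nearest: 2 (27.8359 km)
Q2 at 58.6190°N, 16.8813°E:
  1: 17.8104 km
  2: 9.5961 km
  3: 42.6636 km
  → nearest: 2 (9.5961 km)
Q3 at 58.9873°N, 16.6553°E:
  1: 34.4925 km
  2: 45.4595 km
  3: 20.9996 km
  → nearest: 3 (20.9996 km)

Q1→2; Q2→2; Q3→3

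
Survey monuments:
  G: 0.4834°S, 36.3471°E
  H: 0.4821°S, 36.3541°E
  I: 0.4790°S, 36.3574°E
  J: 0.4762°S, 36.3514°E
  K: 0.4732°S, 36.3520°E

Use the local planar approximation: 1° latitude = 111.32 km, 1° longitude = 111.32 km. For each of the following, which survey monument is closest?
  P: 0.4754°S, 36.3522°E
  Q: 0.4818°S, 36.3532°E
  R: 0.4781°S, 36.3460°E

P→J; Q→H; R→G

P at 0.4754°S, 36.3522°E:
  G: √((-0.0080·111.32)² + (-0.0051·111.32)²) = √(0.793097 + 0.322320) = 1.0561 km
  H: √((-0.0067·111.32)² + (0.0019·111.32)²) = √(0.556283 + 0.044736) = 0.7753 km
  I: √((-0.0036·111.32)² + (0.0052·111.32)²) = √(0.160602 + 0.335084) = 0.7040 km
  J: √((-0.0008·111.32)² + (-0.0008·111.32)²) = √(0.007931 + 0.007931) = 0.1259 km
  K: √((0.0022·111.32)² + (-0.0002·111.32)²) = √(0.059978 + 0.000496) = 0.2459 km
  → nearest: J (0.1259 km)
Q at 0.4818°S, 36.3532°E:
  G: √((-0.0016·111.32)² + (-0.0061·111.32)²) = √(0.031724 + 0.461112) = 0.7020 km
  H: √((-0.0003·111.32)² + (0.0009·111.32)²) = √(0.001115 + 0.010038) = 0.1056 km
  I: √((0.0028·111.32)² + (0.0042·111.32)²) = √(0.097154 + 0.218597) = 0.5619 km
  J: √((0.0056·111.32)² + (-0.0018·111.32)²) = √(0.388618 + 0.040151) = 0.6548 km
  K: √((0.0086·111.32)² + (-0.0012·111.32)²) = √(0.916523 + 0.017845) = 0.9666 km
  → nearest: H (0.1056 km)
R at 0.4781°S, 36.3460°E:
  G: √((-0.0053·111.32)² + (0.0011·111.32)²) = √(0.348095 + 0.014994) = 0.6026 km
  H: √((-0.0040·111.32)² + (0.0081·111.32)²) = √(0.198274 + 0.813048) = 1.0056 km
  I: √((-0.0009·111.32)² + (0.0114·111.32)²) = √(0.010038 + 1.610483) = 1.2730 km
  J: √((0.0019·111.32)² + (0.0054·111.32)²) = √(0.044736 + 0.361355) = 0.6373 km
  K: √((0.0049·111.32)² + (0.0060·111.32)²) = √(0.297535 + 0.446117) = 0.8624 km
  → nearest: G (0.6026 km)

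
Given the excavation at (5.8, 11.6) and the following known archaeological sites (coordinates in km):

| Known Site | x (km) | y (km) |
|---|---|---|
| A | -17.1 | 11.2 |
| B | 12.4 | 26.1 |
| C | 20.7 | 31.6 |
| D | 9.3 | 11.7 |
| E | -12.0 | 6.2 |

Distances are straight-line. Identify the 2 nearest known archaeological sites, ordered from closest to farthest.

D, B

Distances from (5.8, 11.6):
A: √((-22.9)² + (-0.4)²) = √(524.410 + 0.160) = 22.9 km
B: √((6.6)² + (14.5)²) = √(43.560 + 210.250) = 15.9 km
C: √((14.9)² + (20.0)²) = √(222.010 + 400.000) = 24.9 km
D: √((3.5)² + (0.1)²) = √(12.250 + 0.010) = 3.5 km
E: √((-17.8)² + (-5.4)²) = √(316.840 + 29.160) = 18.6 km
Sorted: D (3.5 km) < B (15.9 km) < E (18.6 km) < A (22.9 km) < …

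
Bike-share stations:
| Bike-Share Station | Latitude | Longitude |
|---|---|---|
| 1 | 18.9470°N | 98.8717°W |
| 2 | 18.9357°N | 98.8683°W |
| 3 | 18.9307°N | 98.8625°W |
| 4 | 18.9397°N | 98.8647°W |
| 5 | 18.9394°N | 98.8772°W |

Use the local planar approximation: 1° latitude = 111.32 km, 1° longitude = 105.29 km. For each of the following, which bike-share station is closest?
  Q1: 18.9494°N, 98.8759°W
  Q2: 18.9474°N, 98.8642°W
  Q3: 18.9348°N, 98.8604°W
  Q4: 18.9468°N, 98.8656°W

Q1→1; Q2→1; Q3→3; Q4→1

Q1 at 18.9494°N, 98.8759°W:
  1: √((-0.0024·111.32)² + (0.0042·105.29)²) = √(0.071379 + 0.195557) = 0.5167 km
  2: √((-0.0137·111.32)² + (0.0076·105.29)²) = √(2.325881 + 0.640326) = 1.7223 km
  3: √((-0.0187·111.32)² + (0.0134·105.29)²) = √(4.333408 + 1.990599) = 2.5148 km
  4: √((-0.0097·111.32)² + (0.0112·105.29)²) = √(1.165977 + 1.390626) = 1.5989 km
  5: √((-0.0100·111.32)² + (-0.0013·105.29)²) = √(1.239214 + 0.018735) = 1.1216 km
  → nearest: 1 (0.5167 km)
Q2 at 18.9474°N, 98.8642°W:
  1: √((-0.0004·111.32)² + (-0.0075·105.29)²) = √(0.001983 + 0.623587) = 0.7909 km
  2: √((-0.0117·111.32)² + (-0.0041·105.29)²) = √(1.696360 + 0.186355) = 1.3721 km
  3: √((-0.0167·111.32)² + (0.0017·105.29)²) = √(3.456045 + 0.032038) = 1.8676 km
  4: √((-0.0077·111.32)² + (-0.0005·105.29)²) = √(0.734730 + 0.002771) = 0.8588 km
  5: √((-0.0080·111.32)² + (-0.0130·105.29)²) = √(0.793097 + 1.873531) = 1.6330 km
  → nearest: 1 (0.7909 km)
Q3 at 18.9348°N, 98.8604°W:
  1: √((0.0122·111.32)² + (-0.0113·105.29)²) = √(1.844446 + 1.415569) = 1.8056 km
  2: √((0.0009·111.32)² + (-0.0079·105.29)²) = √(0.010038 + 0.691876) = 0.8378 km
  3: √((-0.0041·111.32)² + (-0.0021·105.29)²) = √(0.208312 + 0.048889) = 0.5071 km
  4: √((0.0049·111.32)² + (-0.0043·105.29)²) = √(0.297535 + 0.204980) = 0.7089 km
  5: √((0.0046·111.32)² + (-0.0168·105.29)²) = √(0.262218 + 3.128908) = 1.8415 km
  → nearest: 3 (0.5071 km)
Q4 at 18.9468°N, 98.8656°W:
  1: √((0.0002·111.32)² + (-0.0061·105.29)²) = √(0.000496 + 0.412509) = 0.6427 km
  2: √((-0.0111·111.32)² + (-0.0027·105.29)²) = √(1.526836 + 0.080817) = 1.2679 km
  3: √((-0.0161·111.32)² + (0.0031·105.29)²) = √(3.212167 + 0.106536) = 1.8217 km
  4: √((-0.0071·111.32)² + (0.0009·105.29)²) = √(0.624688 + 0.008980) = 0.7960 km
  5: √((-0.0074·111.32)² + (-0.0116·105.29)²) = √(0.678594 + 1.491730) = 1.4732 km
  → nearest: 1 (0.6427 km)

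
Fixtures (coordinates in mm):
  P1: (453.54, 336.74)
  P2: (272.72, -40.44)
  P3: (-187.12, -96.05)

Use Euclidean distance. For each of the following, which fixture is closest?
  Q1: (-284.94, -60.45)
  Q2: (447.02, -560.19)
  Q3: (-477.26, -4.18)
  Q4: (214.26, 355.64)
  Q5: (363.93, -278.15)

Q1 at (-284.94, -60.45):
  P1: 838.52 mm
  P2: 558.02 mm
  P3: 104.10 mm
  → nearest: P3 (104.10 mm)
Q2 at (447.02, -560.19):
  P1: 896.95 mm
  P2: 548.20 mm
  P3: 785.85 mm
  → nearest: P2 (548.20 mm)
Q3 at (-477.26, -4.18):
  P1: 991.27 mm
  P2: 750.86 mm
  P3: 304.34 mm
  → nearest: P3 (304.34 mm)
Q4 at (214.26, 355.64):
  P1: 240.03 mm
  P2: 400.37 mm
  P3: 604.26 mm
  → nearest: P1 (240.03 mm)
Q5 at (363.93, -278.15):
  P1: 621.39 mm
  P2: 254.61 mm
  P3: 580.36 mm
  → nearest: P2 (254.61 mm)

Q1→P3; Q2→P2; Q3→P3; Q4→P1; Q5→P2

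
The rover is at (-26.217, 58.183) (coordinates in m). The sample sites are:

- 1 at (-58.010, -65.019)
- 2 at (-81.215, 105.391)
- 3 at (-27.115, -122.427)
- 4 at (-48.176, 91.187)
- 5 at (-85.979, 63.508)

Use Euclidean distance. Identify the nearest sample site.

Distances from (-26.217, 58.183):
1: √((-31.793)² + (-123.202)²) = √(1010.79485 + 15178.73280) = 127.238 m
2: √((-54.998)² + (47.208)²) = √(3024.78000 + 2228.59526) = 72.480 m
3: √((-0.898)² + (-180.610)²) = √(0.80640 + 32619.97210) = 180.612 m
4: √((-21.959)² + (33.004)²) = √(482.19768 + 1089.26402) = 39.642 m
5: √((-59.762)² + (5.325)²) = √(3571.49664 + 28.35563) = 59.999 m
Minimum: 4 at 39.642 m.

4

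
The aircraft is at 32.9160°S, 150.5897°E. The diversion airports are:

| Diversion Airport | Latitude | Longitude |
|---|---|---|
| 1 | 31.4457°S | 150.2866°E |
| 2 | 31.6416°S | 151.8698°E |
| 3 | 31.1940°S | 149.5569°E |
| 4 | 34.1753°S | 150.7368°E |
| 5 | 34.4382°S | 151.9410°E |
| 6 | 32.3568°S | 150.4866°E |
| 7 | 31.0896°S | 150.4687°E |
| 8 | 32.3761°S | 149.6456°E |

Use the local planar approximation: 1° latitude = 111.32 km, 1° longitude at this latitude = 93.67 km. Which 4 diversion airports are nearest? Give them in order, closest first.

6, 8, 4, 1

Distances from 32.9160°S, 150.5897°E:
1: 166.1180 km
2: 185.7517 km
3: 214.7215 km
4: 140.8608 km
5: 211.5072 km
6: 62.9948 km
7: 203.6305 km
8: 106.9241 km
Sorted: 6 (62.9948 km) < 8 (106.9241 km) < 4 (140.8608 km) < 1 (166.1180 km) < 2 (185.7517 km) < 7 (203.6305 km) < …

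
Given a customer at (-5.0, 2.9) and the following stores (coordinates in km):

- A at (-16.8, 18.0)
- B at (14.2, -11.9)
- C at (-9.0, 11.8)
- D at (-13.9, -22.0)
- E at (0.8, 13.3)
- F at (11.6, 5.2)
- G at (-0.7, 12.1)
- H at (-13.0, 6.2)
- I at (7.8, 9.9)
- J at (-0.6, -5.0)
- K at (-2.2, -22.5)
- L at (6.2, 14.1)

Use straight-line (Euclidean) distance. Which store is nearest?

Distances from (-5.0, 2.9):
A: √((-11.8)² + (15.1)²) = √(139.240 + 228.010) = 19.2 km
B: √((19.2)² + (-14.8)²) = √(368.640 + 219.040) = 24.2 km
C: √((-4.0)² + (8.9)²) = √(16.000 + 79.210) = 9.8 km
D: √((-8.9)² + (-24.9)²) = √(79.210 + 620.010) = 26.4 km
E: √((5.8)² + (10.4)²) = √(33.640 + 108.160) = 11.9 km
F: √((16.6)² + (2.3)²) = √(275.560 + 5.290) = 16.8 km
G: √((4.3)² + (9.2)²) = √(18.490 + 84.640) = 10.2 km
H: √((-8.0)² + (3.3)²) = √(64.000 + 10.890) = 8.7 km
I: √((12.8)² + (7.0)²) = √(163.840 + 49.000) = 14.6 km
J: √((4.4)² + (-7.9)²) = √(19.360 + 62.410) = 9.0 km
K: √((2.8)² + (-25.4)²) = √(7.840 + 645.160) = 25.6 km
L: √((11.2)² + (11.2)²) = √(125.440 + 125.440) = 15.8 km
Minimum: H at 8.7 km.

H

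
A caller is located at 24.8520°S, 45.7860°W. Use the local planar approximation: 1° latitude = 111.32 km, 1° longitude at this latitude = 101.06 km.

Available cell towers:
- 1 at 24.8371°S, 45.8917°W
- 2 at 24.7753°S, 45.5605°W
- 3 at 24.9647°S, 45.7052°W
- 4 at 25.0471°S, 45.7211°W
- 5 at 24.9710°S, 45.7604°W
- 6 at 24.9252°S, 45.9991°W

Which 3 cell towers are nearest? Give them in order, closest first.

1, 5, 3

Distances from 24.8520°S, 45.7860°W:
1: √((0.0149·111.32)² + (-0.1057·101.06)²) = √(2.751180 + 114.106021) = 10.8101 km
2: √((0.0767·111.32)² + (0.2255·101.06)²) = √(72.901611 + 519.339888) = 24.3360 km
3: √((-0.1127·111.32)² + (0.0808·101.06)²) = √(157.396194 + 66.677807) = 14.9691 km
4: √((-0.1951·111.32)² + (0.0649·101.06)²) = √(471.694632 + 43.017779) = 22.6873 km
5: √((-0.1190·111.32)² + (0.0256·101.06)²) = √(175.485129 + 6.693273) = 13.4973 km
6: √((-0.0732·111.32)² + (-0.2131·101.06)²) = √(66.400073 + 463.794386) = 23.0260 km
Sorted: 1 (10.8101 km) < 5 (13.4973 km) < 3 (14.9691 km) < 4 (22.6873 km) < 6 (23.0260 km) < …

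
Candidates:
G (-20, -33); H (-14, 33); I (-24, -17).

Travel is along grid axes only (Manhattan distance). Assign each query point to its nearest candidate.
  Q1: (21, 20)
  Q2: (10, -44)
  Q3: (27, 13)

Q1 at (21, 20):
  G: |-41| + |-53| = 41 + 53 = 94
  H: |-35| + |13| = 35 + 13 = 48
  I: |-45| + |-37| = 45 + 37 = 82
  → nearest: H (48)
Q2 at (10, -44):
  G: |-30| + |11| = 30 + 11 = 41
  H: |-24| + |77| = 24 + 77 = 101
  I: |-34| + |27| = 34 + 27 = 61
  → nearest: G (41)
Q3 at (27, 13):
  G: |-47| + |-46| = 47 + 46 = 93
  H: |-41| + |20| = 41 + 20 = 61
  I: |-51| + |-30| = 51 + 30 = 81
  → nearest: H (61)

Q1→H; Q2→G; Q3→H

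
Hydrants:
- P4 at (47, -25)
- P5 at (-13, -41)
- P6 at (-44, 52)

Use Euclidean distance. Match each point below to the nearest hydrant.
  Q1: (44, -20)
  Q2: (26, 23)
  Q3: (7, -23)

Q1→P4; Q2→P4; Q3→P5

Q1 at (44, -20):
  P4: √((3)² + (-5)²) = √(9.000 + 25.000) = 5.8
  P5: √((-57)² + (-21)²) = √(3249.000 + 441.000) = 60.7
  P6: √((-88)² + (72)²) = √(7744.000 + 5184.000) = 113.7
  → nearest: P4 (5.8)
Q2 at (26, 23):
  P4: √((21)² + (-48)²) = √(441.000 + 2304.000) = 52.4
  P5: √((-39)² + (-64)²) = √(1521.000 + 4096.000) = 74.9
  P6: √((-70)² + (29)²) = √(4900.000 + 841.000) = 75.8
  → nearest: P4 (52.4)
Q3 at (7, -23):
  P4: √((40)² + (-2)²) = √(1600.000 + 4.000) = 40.0
  P5: √((-20)² + (-18)²) = √(400.000 + 324.000) = 26.9
  P6: √((-51)² + (75)²) = √(2601.000 + 5625.000) = 90.7
  → nearest: P5 (26.9)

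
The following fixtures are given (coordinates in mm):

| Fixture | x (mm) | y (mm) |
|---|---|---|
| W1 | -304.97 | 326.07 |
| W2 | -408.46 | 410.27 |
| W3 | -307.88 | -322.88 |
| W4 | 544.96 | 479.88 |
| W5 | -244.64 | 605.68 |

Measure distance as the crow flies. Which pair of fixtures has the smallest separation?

Pairwise distances:
W1–W2: √((-103.49)² + (84.20)²) = √(10710.1801 + 7089.6400) = 133.42 mm
W1–W3: √((-2.91)² + (-648.95)²) = √(8.4681 + 421136.1025) = 648.96 mm
W1–W4: √((849.93)² + (153.81)²) = √(722381.0049 + 23657.5161) = 863.74 mm
W1–W5: √((60.33)² + (279.61)²) = √(3639.7089 + 78181.7521) = 286.04 mm
W2–W3: √((100.58)² + (-733.15)²) = √(10116.3364 + 537508.9225) = 740.02 mm
W2–W4: √((953.42)² + (69.61)²) = √(909009.6964 + 4845.5521) = 955.96 mm
W2–W5: √((163.82)² + (195.41)²) = √(26836.9924 + 38185.0681) = 254.99 mm
W3–W4: √((852.84)² + (802.76)²) = √(727336.0656 + 644423.6176) = 1171.22 mm
W3–W5: √((63.24)² + (928.56)²) = √(3999.2976 + 862223.6736) = 930.71 mm
W4–W5: √((-789.60)² + (125.80)²) = √(623468.1600 + 15825.6400) = 799.56 mm
Closest pair: W1–W2 at 133.42 mm.

W1 and W2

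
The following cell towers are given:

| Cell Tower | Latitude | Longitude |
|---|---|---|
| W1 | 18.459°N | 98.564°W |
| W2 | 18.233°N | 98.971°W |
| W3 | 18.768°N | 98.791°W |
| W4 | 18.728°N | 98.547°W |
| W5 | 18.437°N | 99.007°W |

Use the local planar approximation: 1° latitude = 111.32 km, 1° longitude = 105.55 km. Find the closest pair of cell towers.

W2 and W5

Pairwise distances:
W2–W5: √((0.204·111.32)² + (-0.036·105.55)²) = √(515.71140 + 14.43848) = 23.025 km
W3–W4: √((-0.040·111.32)² + (0.244·105.55)²) = √(19.82743 + 663.27882) = 26.136 km
W1–W4: √((0.269·111.32)² + (0.017·105.55)²) = √(896.70782 + 3.21969) = 29.999 km
W1–W3: √((0.309·111.32)² + (-0.227·105.55)²) = √(1183.21415 + 574.07441) = 41.920 km
W3–W5: √((-0.331·111.32)² + (-0.216·105.55)²) = √(1357.69551 + 519.78528) = 43.330 km
W1–W5: √((-0.022·111.32)² + (-0.443·105.55)²) = √(5.99780 + 2186.37135) = 46.823 km
W1–W2: √((-0.226·111.32)² + (-0.407·105.55)²) = √(632.94107 + 1845.46279) = 49.784 km
W4–W5: √((-0.291·111.32)² + (-0.460·105.55)²) = √(1049.37901 + 2357.39381) = 58.368 km
W2–W3: √((0.535·111.32)² + (0.180·105.55)²) = √(3546.94096 + 360.96200) = 62.513 km
W2–W4: √((0.495·111.32)² + (0.424·105.55)²) = √(3036.38469 + 2002.84891) = 70.988 km
Closest pair: W2–W5 at 23.025 km.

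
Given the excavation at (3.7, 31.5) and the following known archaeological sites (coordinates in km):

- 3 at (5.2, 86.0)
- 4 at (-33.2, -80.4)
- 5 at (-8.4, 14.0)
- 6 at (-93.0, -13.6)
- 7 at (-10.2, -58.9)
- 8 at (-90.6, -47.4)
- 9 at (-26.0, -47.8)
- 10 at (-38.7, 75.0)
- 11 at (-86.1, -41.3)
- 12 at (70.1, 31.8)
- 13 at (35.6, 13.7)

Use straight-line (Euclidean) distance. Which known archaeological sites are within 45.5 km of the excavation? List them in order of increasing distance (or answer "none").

5, 13

Distances from (3.7, 31.5):
3: 54.5 km
4: 117.8 km
5: 21.3 km
6: 106.7 km
7: 91.5 km
8: 123.0 km
9: 84.7 km
10: 60.7 km
11: 115.6 km
12: 66.4 km
13: 36.5 km
Threshold 45.5 km: 5 (21.3 km), 13 (36.5 km) are within range.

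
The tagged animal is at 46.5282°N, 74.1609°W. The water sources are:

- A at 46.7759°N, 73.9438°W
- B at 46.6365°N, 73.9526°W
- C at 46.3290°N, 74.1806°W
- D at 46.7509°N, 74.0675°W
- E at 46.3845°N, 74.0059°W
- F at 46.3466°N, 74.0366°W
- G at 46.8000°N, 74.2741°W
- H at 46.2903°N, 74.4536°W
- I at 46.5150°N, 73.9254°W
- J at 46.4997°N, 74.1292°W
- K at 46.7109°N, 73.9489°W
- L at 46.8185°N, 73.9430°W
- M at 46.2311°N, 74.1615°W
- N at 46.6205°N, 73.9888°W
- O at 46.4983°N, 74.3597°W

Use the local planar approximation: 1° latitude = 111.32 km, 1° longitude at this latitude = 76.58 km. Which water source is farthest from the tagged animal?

L

Distances from 46.5282°N, 74.1609°W:
A: 32.1983 km
B: 19.9950 km
C: 22.2262 km
D: 25.8022 km
E: 19.9195 km
F: 22.3447 km
G: 31.4741 km
H: 34.6956 km
I: 18.0944 km
J: 3.9948 km
K: 26.0234 km
L: 36.3701 km
M: 33.0732 km
N: 16.7114 km
O: 15.5837 km
Maximum: L at 36.3701 km.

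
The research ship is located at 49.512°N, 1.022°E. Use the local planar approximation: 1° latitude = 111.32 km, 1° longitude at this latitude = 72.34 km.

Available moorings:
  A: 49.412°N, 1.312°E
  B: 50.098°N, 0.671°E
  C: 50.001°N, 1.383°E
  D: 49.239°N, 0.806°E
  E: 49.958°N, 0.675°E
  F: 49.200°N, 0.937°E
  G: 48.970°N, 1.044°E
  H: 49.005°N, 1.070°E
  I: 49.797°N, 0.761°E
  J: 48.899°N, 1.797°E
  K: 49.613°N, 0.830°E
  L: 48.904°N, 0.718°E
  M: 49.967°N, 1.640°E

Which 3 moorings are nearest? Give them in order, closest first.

Distances from 49.512°N, 1.022°E:
A: √((-0.100·111.32)² + (0.290·72.34)²) = √(123.92142 + 440.10166) = 23.749 km
B: √((0.586·111.32)² + (-0.351·72.34)²) = √(4255.41213 + 644.72015) = 70.001 km
C: √((0.489·111.32)² + (0.361·72.34)²) = √(2963.22148 + 681.97965) = 60.376 km
D: √((-0.273·111.32)² + (-0.216·72.34)²) = √(923.57398 + 244.15438) = 34.172 km
E: √((0.446·111.32)² + (-0.347·72.34)²) = √(2464.99540 + 630.10940) = 55.634 km
F: √((-0.312·111.32)² + (-0.085·72.34)²) = √(1206.30071 + 37.80897) = 35.272 km
G: √((-0.542·111.32)² + (0.022·72.34)²) = √(3640.36532 + 2.53281) = 60.356 km
H: √((-0.507·111.32)² + (0.048·72.34)²) = √(3185.38781 + 12.05701) = 56.546 km
I: √((0.285·111.32)² + (-0.261·72.34)²) = √(1006.55177 + 356.48234) = 36.919 km
J: √((-0.613·111.32)² + (0.775·72.34)²) = √(4656.58296 + 3143.11603) = 88.316 km
K: √((0.101·111.32)² + (-0.192·72.34)²) = √(126.41224 + 192.91210) = 17.870 km
L: √((-0.608·111.32)² + (-0.304·72.34)²) = √(4580.92893 + 483.61991) = 71.166 km
M: √((0.455·111.32)² + (0.618·72.34)²) = √(2565.48328 + 1998.63717) = 67.558 km
Sorted: K (17.870 km) < A (23.749 km) < D (34.172 km) < F (35.272 km) < I (36.919 km) < …

K, A, D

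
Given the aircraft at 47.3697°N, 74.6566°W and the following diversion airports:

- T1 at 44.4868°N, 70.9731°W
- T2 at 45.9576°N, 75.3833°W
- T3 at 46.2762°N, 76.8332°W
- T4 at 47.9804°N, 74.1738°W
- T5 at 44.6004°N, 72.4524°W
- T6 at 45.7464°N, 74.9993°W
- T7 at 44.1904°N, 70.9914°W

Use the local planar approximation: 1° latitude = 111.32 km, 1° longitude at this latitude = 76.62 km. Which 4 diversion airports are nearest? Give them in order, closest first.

T4, T2, T6, T3

Distances from 47.3697°N, 74.6566°W:
T1: √((-2.8829·111.32)² + (3.6835·76.62)²) = √(102992.488487 + 79653.643074) = 427.3712 km
T2: √((-1.4121·111.32)² + (-0.7267·76.62)²) = √(24710.259222 + 3100.235006) = 166.7648 km
T3: √((-1.0935·111.32)² + (-2.1766·76.62)²) = √(14817.808236 + 27812.597127) = 206.4713 km
T4: √((0.6107·111.32)² + (0.4828·76.62)²) = √(4621.705149 + 1368.418126) = 77.3959 km
T5: √((-2.7693·111.32)² + (2.2042·76.62)²) = √(95035.618765 + 28522.414793) = 351.5082 km
T6: √((-1.6233·111.32)² + (-0.3427·76.62)²) = √(32654.570252 + 689.465444) = 182.6035 km
T7: √((-3.1793·111.32)² + (3.6652·76.62)²) = √(125259.137060 + 78864.154401) = 451.8001 km
Sorted: T4 (77.3959 km) < T2 (166.7648 km) < T6 (182.6035 km) < T3 (206.4713 km) < T5 (351.5082 km) < T1 (427.3712 km) < …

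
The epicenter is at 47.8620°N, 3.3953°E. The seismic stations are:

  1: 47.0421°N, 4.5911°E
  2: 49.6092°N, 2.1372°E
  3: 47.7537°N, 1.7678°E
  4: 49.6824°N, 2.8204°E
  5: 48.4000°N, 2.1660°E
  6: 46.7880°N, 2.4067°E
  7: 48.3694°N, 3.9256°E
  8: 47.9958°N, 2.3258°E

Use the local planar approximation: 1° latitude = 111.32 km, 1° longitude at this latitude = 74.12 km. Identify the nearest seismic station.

7

Distances from 47.8620°N, 3.3953°E:
1: 127.2250 km
2: 215.6971 km
3: 121.2312 km
4: 207.0785 km
5: 109.0363 km
6: 140.2258 km
7: 68.8140 km
8: 80.6585 km
Minimum: 7 at 68.8140 km.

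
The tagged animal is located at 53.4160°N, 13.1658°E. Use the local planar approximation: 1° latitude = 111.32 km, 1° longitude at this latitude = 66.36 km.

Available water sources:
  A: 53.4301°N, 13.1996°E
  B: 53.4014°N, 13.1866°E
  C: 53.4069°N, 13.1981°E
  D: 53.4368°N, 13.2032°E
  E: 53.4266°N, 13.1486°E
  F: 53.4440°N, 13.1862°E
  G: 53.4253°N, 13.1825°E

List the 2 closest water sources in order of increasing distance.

G, E

Distances from 53.4160°N, 13.1658°E:
A: √((0.0141·111.32)² + (0.0338·66.36)²) = √(2.463682 + 5.030905) = 2.7376 km
B: √((-0.0146·111.32)² + (0.0208·66.36)²) = √(2.641509 + 1.905195) = 2.1323 km
C: √((-0.0091·111.32)² + (0.0323·66.36)²) = √(1.026193 + 4.594284) = 2.3708 km
D: √((0.0208·111.32)² + (0.0374·66.36)²) = √(5.361336 + 6.159649) = 3.3943 km
E: √((0.0106·111.32)² + (-0.0172·66.36)²) = √(1.392381 + 1.302776) = 1.6417 km
F: √((0.0280·111.32)² + (0.0204·66.36)²) = √(9.715440 + 1.832623) = 3.3982 km
G: √((0.0093·111.32)² + (0.0167·66.36)²) = √(1.071796 + 1.228134) = 1.5166 km
Sorted: G (1.5166 km) < E (1.6417 km) < B (2.1323 km) < C (2.3708 km) < …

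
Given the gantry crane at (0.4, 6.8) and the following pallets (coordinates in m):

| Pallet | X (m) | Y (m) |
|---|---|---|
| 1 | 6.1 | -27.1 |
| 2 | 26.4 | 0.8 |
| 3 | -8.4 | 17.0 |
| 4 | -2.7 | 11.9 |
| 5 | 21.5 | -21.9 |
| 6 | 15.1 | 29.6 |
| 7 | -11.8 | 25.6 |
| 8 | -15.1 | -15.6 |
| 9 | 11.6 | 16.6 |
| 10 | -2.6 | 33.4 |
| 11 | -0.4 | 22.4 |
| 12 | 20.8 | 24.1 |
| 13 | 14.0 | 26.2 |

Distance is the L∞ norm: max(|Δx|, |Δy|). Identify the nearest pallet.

Distances from (0.4, 6.8):
1: 33.9 m
2: 26.0 m
3: 10.2 m
4: 5.1 m
5: 28.7 m
6: 22.8 m
7: 18.8 m
8: 22.4 m
9: 11.2 m
10: 26.6 m
11: 15.6 m
12: 20.4 m
13: 19.4 m
Minimum: 4 at 5.1 m.

4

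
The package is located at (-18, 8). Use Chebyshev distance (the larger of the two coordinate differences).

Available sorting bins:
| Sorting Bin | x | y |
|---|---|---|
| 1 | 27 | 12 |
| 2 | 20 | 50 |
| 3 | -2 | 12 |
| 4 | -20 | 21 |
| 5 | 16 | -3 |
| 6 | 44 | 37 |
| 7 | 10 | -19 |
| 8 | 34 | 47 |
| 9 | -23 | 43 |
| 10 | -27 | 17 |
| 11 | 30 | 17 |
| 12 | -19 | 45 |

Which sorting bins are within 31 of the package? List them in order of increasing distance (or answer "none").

Distances from (-18, 8):
1: 45
2: 42
3: 16
4: 13
5: 34
6: 62
7: 28
8: 52
9: 35
10: 9
11: 48
12: 37
Threshold 31: 10 (9), 4 (13), 3 (16), 7 (28) are within range.

10, 4, 3, 7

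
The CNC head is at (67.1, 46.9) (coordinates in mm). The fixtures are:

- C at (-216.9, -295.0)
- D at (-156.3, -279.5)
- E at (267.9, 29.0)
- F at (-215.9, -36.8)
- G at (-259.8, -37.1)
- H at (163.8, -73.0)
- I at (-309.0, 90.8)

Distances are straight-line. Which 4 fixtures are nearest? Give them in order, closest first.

Distances from (67.1, 46.9):
C: √((-284.0)² + (-341.9)²) = √(80656.000 + 116895.610) = 444.5 mm
D: √((-223.4)² + (-326.4)²) = √(49907.560 + 106536.960) = 395.5 mm
E: √((200.8)² + (-17.9)²) = √(40320.640 + 320.410) = 201.6 mm
F: √((-283.0)² + (-83.7)²) = √(80089.000 + 7005.690) = 295.1 mm
G: √((-326.9)² + (-84.0)²) = √(106863.610 + 7056.000) = 337.5 mm
H: √((96.7)² + (-119.9)²) = √(9350.890 + 14376.010) = 154.0 mm
I: √((-376.1)² + (43.9)²) = √(141451.210 + 1927.210) = 378.7 mm
Sorted: H (154.0 mm) < E (201.6 mm) < F (295.1 mm) < G (337.5 mm) < I (378.7 mm) < D (395.5 mm) < …

H, E, F, G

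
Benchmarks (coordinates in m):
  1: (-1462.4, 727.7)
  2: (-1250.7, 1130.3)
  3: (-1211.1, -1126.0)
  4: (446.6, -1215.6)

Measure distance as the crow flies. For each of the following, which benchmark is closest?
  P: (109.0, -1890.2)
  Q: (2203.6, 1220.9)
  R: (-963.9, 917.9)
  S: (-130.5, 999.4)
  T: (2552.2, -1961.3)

P→4; Q→4; R→2; S→2; T→4

P at (109.0, -1890.2):
  1: 3053.3 m
  2: 3312.4 m
  3: 1525.3 m
  4: 754.4 m
  → nearest: 4 (754.4 m)
Q at (2203.6, 1220.9):
  1: 3699.0 m
  2: 3455.5 m
  3: 4143.4 m
  4: 3003.9 m
  → nearest: 4 (3003.9 m)
R at (-963.9, 917.9):
  1: 533.6 m
  2: 356.9 m
  3: 2058.8 m
  4: 2557.6 m
  → nearest: 2 (356.9 m)
S at (-130.5, 999.4):
  1: 1359.3 m
  2: 1127.8 m
  3: 2384.3 m
  4: 2288.9 m
  → nearest: 2 (1127.8 m)
T at (2552.2, -1961.3):
  1: 4831.9 m
  2: 4901.0 m
  3: 3854.9 m
  4: 2233.7 m
  → nearest: 4 (2233.7 m)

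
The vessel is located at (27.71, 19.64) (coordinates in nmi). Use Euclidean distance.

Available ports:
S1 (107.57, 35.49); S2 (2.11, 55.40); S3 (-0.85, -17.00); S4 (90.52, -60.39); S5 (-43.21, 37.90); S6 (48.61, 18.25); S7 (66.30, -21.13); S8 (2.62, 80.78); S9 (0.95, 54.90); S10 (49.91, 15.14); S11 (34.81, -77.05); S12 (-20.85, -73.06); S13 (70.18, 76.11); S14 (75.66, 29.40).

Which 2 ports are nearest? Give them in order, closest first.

Distances from (27.71, 19.64):
S1: 81.42 nmi
S2: 43.98 nmi
S3: 46.46 nmi
S4: 101.73 nmi
S5: 73.23 nmi
S6: 20.95 nmi
S7: 56.14 nmi
S8: 66.09 nmi
S9: 44.26 nmi
S10: 22.65 nmi
S11: 96.95 nmi
S12: 104.65 nmi
S13: 70.66 nmi
S14: 48.93 nmi
Sorted: S6 (20.95 nmi) < S10 (22.65 nmi) < S2 (43.98 nmi) < S9 (44.26 nmi) < …

S6, S10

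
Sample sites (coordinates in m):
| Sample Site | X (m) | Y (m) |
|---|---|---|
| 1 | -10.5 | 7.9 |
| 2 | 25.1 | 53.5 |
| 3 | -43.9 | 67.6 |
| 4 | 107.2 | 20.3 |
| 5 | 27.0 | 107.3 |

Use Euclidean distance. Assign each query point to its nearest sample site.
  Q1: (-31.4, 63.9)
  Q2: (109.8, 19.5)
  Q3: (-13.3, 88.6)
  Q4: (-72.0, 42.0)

Q1 at (-31.4, 63.9):
  1: 59.8 m
  2: 57.4 m
  3: 13.0 m
  4: 145.3 m
  5: 72.8 m
  → nearest: 3 (13.0 m)
Q2 at (109.8, 19.5):
  1: 120.9 m
  2: 91.3 m
  3: 161.1 m
  4: 2.7 m
  5: 120.7 m
  → nearest: 4 (2.7 m)
Q3 at (-13.3, 88.6):
  1: 80.7 m
  2: 52.0 m
  3: 37.1 m
  4: 138.5 m
  5: 44.4 m
  → nearest: 3 (37.1 m)
Q4 at (-72.0, 42.0):
  1: 70.3 m
  2: 97.8 m
  3: 38.0 m
  4: 180.5 m
  5: 118.6 m
  → nearest: 3 (38.0 m)

Q1→3; Q2→4; Q3→3; Q4→3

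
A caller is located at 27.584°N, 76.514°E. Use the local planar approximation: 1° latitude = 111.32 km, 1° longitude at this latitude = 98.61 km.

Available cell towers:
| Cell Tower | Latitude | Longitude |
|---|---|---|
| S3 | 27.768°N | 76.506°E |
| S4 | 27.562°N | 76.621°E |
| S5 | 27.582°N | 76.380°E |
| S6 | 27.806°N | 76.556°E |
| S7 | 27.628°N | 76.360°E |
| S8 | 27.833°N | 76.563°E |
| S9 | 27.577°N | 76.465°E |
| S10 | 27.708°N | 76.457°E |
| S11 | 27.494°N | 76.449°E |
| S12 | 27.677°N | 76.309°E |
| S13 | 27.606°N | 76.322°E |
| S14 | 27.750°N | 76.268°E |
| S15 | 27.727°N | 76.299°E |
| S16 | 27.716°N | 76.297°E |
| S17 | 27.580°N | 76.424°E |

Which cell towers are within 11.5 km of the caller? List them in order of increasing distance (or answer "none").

Distances from 27.584°N, 76.514°E:
S3: √((0.184·111.32)² + (-0.008·98.61)²) = √(419.54837 + 0.62233) = 20.498 km
S4: √((-0.022·111.32)² + (0.107·98.61)²) = √(5.99780 + 111.32930) = 10.832 km
S5: √((-0.002·111.32)² + (-0.134·98.61)²) = √(0.04957 + 174.60292) = 13.216 km
S6: √((0.222·111.32)² + (0.042·98.61)²) = √(610.73435 + 17.15302) = 25.058 km
S7: √((0.044·111.32)² + (-0.154·98.61)²) = √(23.99119 + 230.61277) = 15.956 km
S8: √((0.249·111.32)² + (0.049·98.61)²) = √(768.32522 + 23.34716) = 28.137 km
S9: √((-0.007·111.32)² + (-0.049·98.61)²) = √(0.60721 + 23.34716) = 4.894 km
S10: √((0.124·111.32)² + (-0.057·98.61)²) = √(190.54158 + 31.59306) = 14.904 km
S11: √((-0.090·111.32)² + (-0.065·98.61)²) = √(100.37635 + 41.08361) = 11.894 km
S12: √((0.093·111.32)² + (-0.205·98.61)²) = √(107.17964 + 408.64825) = 22.712 km
S13: √((0.022·111.32)² + (-0.192·98.61)²) = √(5.99780 + 358.46303) = 19.091 km
S14: √((0.166·111.32)² + (-0.246·98.61)²) = √(341.47788 + 588.45347) = 30.495 km
S15: √((0.143·111.32)² + (-0.215·98.61)²) = √(253.40692 + 449.48876) = 26.512 km
S16: √((0.132·111.32)² + (-0.217·98.61)²) = √(215.92069 + 457.89024) = 25.958 km
S17: √((-0.004·111.32)² + (-0.090·98.61)²) = √(0.19827 + 78.76385) = 8.886 km
Threshold 11.5 km: S9 (4.894 km), S17 (8.886 km), S4 (10.832 km) are within range.

S9, S17, S4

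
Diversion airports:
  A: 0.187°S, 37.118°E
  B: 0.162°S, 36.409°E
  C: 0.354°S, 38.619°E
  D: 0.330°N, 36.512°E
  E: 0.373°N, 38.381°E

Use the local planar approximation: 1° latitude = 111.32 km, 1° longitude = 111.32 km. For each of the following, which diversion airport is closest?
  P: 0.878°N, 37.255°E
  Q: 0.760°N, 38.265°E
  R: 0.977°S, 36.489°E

P at 0.878°N, 37.255°E:
  A: √((-1.065·111.32)² + (-0.137·111.32)²) = √(14055.47771 + 232.58812) = 119.533 km
  B: √((-1.040·111.32)² + (-0.846·111.32)²) = √(13403.34122 + 8869.25459) = 149.240 km
  C: √((-1.232·111.32)² + (1.364·111.32)²) = √(18809.09115 + 23055.53137) = 204.608 km
  D: √((-0.548·111.32)² + (-0.743·111.32)²) = √(3721.40993 + 6841.06982) = 102.774 km
  E: √((-0.505·111.32)² + (1.126·111.32)²) = √(3160.30612 + 15711.69994) = 137.375 km
  → nearest: D (102.774 km)
Q at 0.760°N, 38.265°E:
  A: √((-0.947·111.32)² + (-1.147·111.32)²) = √(11113.38483 + 16303.21407) = 165.580 km
  B: √((-0.922·111.32)² + (-1.856·111.32)²) = √(10534.36198 + 42687.65904) = 230.699 km
  C: √((-1.114·111.32)² + (0.354·111.32)²) = √(15378.59915 + 1552.93372) = 130.121 km
  D: √((-0.430·111.32)² + (-1.753·111.32)²) = √(2291.30713 + 38081.16512) = 200.929 km
  E: √((-0.387·111.32)² + (0.116·111.32)²) = √(1855.95878 + 166.74867) = 44.975 km
  → nearest: E (44.975 km)
R at 0.977°S, 36.489°E:
  A: √((0.790·111.32)² + (0.629·111.32)²) = √(7733.93607 + 4902.83961) = 112.413 km
  B: √((0.815·111.32)² + (-0.080·111.32)²) = √(8231.17079 + 79.30971) = 91.162 km
  C: √((0.623·111.32)² + (2.130·111.32)²) = √(4809.74984 + 56221.91085) = 247.046 km
  D: √((1.307·111.32)² + (0.023·111.32)²) = √(21168.86486 + 6.55544) = 145.518 km
  E: √((1.350·111.32)² + (1.892·111.32)²) = √(22584.67952 + 44359.70603) = 258.736 km
  → nearest: B (91.162 km)

P→D; Q→E; R→B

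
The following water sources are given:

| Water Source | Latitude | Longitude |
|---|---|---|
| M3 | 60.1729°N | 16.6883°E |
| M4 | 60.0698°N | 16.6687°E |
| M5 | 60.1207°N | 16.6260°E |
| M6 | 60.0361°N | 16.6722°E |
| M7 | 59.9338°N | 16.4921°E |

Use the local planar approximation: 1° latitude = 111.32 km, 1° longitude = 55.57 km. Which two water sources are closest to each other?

M4 and M6

Pairwise distances:
M4–M6: √((-0.0337·111.32)² + (0.0035·55.57)²) = √(14.073632 + 0.037828) = 3.7565 km
M4–M5: √((0.0509·111.32)² + (-0.0427·55.57)²) = √(32.105686 + 5.630365) = 6.1430 km
M3–M5: √((-0.0522·111.32)² + (-0.0623·55.57)²) = √(33.766605 + 11.985520) = 6.7640 km
M5–M6: √((-0.0846·111.32)² + (0.0462·55.57)²) = √(88.692546 + 6.591204) = 9.7613 km
M3–M4: √((-0.1031·111.32)² + (-0.0196·55.57)²) = √(131.723641 + 1.186296) = 11.5287 km
M6–M7: √((-0.1023·111.32)² + (-0.1801·55.57)²) = √(129.687364 + 100.163207) = 15.1608 km
M3–M6: √((-0.1368·111.32)² + (-0.0161·55.57)²) = √(231.909527 + 0.800447) = 15.2548 km
M4–M7: √((-0.1360·111.32)² + (-0.1766·55.57)²) = √(229.205066 + 96.307962) = 18.0420 km
M5–M7: √((-0.1869·111.32)² + (-0.1339·55.57)²) = √(432.877485 + 55.365847) = 22.0962 km
M3–M7: √((-0.2391·111.32)² + (-0.1962·55.57)²) = √(708.444034 + 118.871789) = 28.7631 km
Closest pair: M4–M6 at 3.7565 km.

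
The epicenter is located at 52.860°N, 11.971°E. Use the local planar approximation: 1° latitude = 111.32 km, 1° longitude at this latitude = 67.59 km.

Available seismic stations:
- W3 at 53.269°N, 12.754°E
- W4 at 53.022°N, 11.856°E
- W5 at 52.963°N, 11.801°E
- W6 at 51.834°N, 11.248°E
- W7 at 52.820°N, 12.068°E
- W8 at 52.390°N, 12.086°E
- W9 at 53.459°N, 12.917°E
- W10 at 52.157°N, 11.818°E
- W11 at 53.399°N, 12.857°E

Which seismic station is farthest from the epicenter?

Distances from 52.860°N, 11.971°E:
W3: 69.813 km
W4: 19.638 km
W5: 16.233 km
W6: 124.229 km
W7: 7.925 km
W8: 52.895 km
W9: 92.383 km
W10: 78.938 km
W11: 84.772 km
Maximum: W6 at 124.229 km.

W6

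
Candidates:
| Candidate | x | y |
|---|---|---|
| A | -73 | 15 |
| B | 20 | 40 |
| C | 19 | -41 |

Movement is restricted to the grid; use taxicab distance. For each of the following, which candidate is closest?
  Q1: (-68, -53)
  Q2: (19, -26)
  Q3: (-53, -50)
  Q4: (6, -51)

Q1 at (-68, -53):
  A: 73
  B: 181
  C: 99
  → nearest: A (73)
Q2 at (19, -26):
  A: 133
  B: 67
  C: 15
  → nearest: C (15)
Q3 at (-53, -50):
  A: 85
  B: 163
  C: 81
  → nearest: C (81)
Q4 at (6, -51):
  A: 145
  B: 105
  C: 23
  → nearest: C (23)

Q1→A; Q2→C; Q3→C; Q4→C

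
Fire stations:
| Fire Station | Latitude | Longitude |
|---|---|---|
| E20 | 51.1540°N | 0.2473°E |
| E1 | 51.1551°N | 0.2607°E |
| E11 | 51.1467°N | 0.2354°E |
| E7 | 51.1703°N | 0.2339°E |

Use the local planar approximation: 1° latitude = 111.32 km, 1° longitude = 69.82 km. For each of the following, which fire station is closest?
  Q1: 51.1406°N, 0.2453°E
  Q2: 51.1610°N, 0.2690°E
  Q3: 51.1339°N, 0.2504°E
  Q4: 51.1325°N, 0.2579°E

Q1→E11; Q2→E1; Q3→E11; Q4→E11

Q1 at 51.1406°N, 0.2453°E:
  E20: √((0.0134·111.32)² + (0.0020·69.82)²) = √(2.225133 + 0.019499) = 1.4982 km
  E1: √((0.0145·111.32)² + (0.0154·69.82)²) = √(2.605448 + 1.156115) = 1.9395 km
  E11: √((0.0061·111.32)² + (-0.0099·69.82)²) = √(0.461112 + 0.477782) = 0.9690 km
  E7: √((0.0297·111.32)² + (-0.0114·69.82)²) = √(10.930985 + 0.633533) = 3.4007 km
  → nearest: E11 (0.9690 km)
Q2 at 51.1610°N, 0.2690°E:
  E20: √((-0.0070·111.32)² + (-0.0217·69.82)²) = √(0.607215 + 2.295510) = 1.7037 km
  E1: √((-0.0059·111.32)² + (-0.0083·69.82)²) = √(0.431370 + 0.335827) = 0.8759 km
  E11: √((-0.0143·111.32)² + (-0.0336·69.82)²) = √(2.534069 + 5.503491) = 2.8351 km
  E7: √((0.0093·111.32)² + (-0.0351·69.82)²) = √(1.071796 + 6.005842) = 2.6604 km
  → nearest: E1 (0.8759 km)
Q3 at 51.1339°N, 0.2504°E:
  E20: √((0.0201·111.32)² + (-0.0031·69.82)²) = √(5.006549 + 0.046847) = 2.2480 km
  E1: √((0.0212·111.32)² + (0.0103·69.82)²) = √(5.569524 + 0.517171) = 2.4671 km
  E11: √((0.0128·111.32)² + (-0.0150·69.82)²) = √(2.030329 + 1.096837) = 1.7684 km
  E7: √((0.0364·111.32)² + (-0.0165·69.82)²) = √(16.419093 + 1.327173) = 4.2126 km
  → nearest: E11 (1.7684 km)
Q4 at 51.1325°N, 0.2579°E:
  E20: √((0.0215·111.32)² + (-0.0106·69.82)²) = √(5.728268 + 0.547736) = 2.5052 km
  E1: √((0.0226·111.32)² + (0.0028·69.82)²) = √(6.329411 + 0.038219) = 2.5234 km
  E11: √((0.0142·111.32)² + (-0.0225·69.82)²) = √(2.498752 + 2.467884) = 2.2286 km
  E7: √((0.0378·111.32)² + (-0.0240·69.82)²) = √(17.706389 + 2.807903) = 4.5293 km
  → nearest: E11 (2.2286 km)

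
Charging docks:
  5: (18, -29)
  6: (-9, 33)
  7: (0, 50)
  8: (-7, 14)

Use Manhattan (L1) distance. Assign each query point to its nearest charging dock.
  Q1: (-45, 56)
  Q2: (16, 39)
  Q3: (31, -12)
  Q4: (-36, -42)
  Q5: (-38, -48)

Q1 at (-45, 56):
  5: |63| + |-85| = 63 + 85 = 148
  6: |36| + |-23| = 36 + 23 = 59
  7: |45| + |-6| = 45 + 6 = 51
  8: |38| + |-42| = 38 + 42 = 80
  → nearest: 7 (51)
Q2 at (16, 39):
  5: |2| + |-68| = 2 + 68 = 70
  6: |-25| + |-6| = 25 + 6 = 31
  7: |-16| + |11| = 16 + 11 = 27
  8: |-23| + |-25| = 23 + 25 = 48
  → nearest: 7 (27)
Q3 at (31, -12):
  5: |-13| + |-17| = 13 + 17 = 30
  6: |-40| + |45| = 40 + 45 = 85
  7: |-31| + |62| = 31 + 62 = 93
  8: |-38| + |26| = 38 + 26 = 64
  → nearest: 5 (30)
Q4 at (-36, -42):
  5: |54| + |13| = 54 + 13 = 67
  6: |27| + |75| = 27 + 75 = 102
  7: |36| + |92| = 36 + 92 = 128
  8: |29| + |56| = 29 + 56 = 85
  → nearest: 5 (67)
Q5 at (-38, -48):
  5: |56| + |19| = 56 + 19 = 75
  6: |29| + |81| = 29 + 81 = 110
  7: |38| + |98| = 38 + 98 = 136
  8: |31| + |62| = 31 + 62 = 93
  → nearest: 5 (75)

Q1→7; Q2→7; Q3→5; Q4→5; Q5→5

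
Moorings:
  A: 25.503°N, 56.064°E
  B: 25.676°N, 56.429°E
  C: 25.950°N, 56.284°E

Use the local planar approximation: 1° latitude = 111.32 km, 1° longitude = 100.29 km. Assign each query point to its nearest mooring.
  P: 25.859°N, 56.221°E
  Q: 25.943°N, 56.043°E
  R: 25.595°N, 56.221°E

P→C; Q→C; R→A

P at 25.859°N, 56.221°E:
  A: √((-0.356·111.32)² + (-0.157·100.29)²) = √(1570.53056 + 247.92171) = 42.643 km
  B: √((-0.183·111.32)² + (0.208·100.29)²) = √(415.00046 + 435.15295) = 29.157 km
  C: √((0.091·111.32)² + (0.063·100.29)²) = √(102.61933 + 39.92054) = 11.939 km
  → nearest: C (11.939 km)
Q at 25.943°N, 56.043°E:
  A: √((-0.440·111.32)² + (0.021·100.29)²) = √(2399.11877 + 4.43562) = 49.026 km
  B: √((-0.267·111.32)² + (0.386·100.29)²) = √(883.42344 + 1498.61430) = 48.806 km
  C: √((0.007·111.32)² + (0.241·100.29)²) = √(0.60721 + 584.18358) = 24.182 km
  → nearest: C (24.182 km)
R at 25.595°N, 56.221°E:
  A: √((-0.092·111.32)² + (-0.157·100.29)²) = √(104.88709 + 247.92171) = 18.783 km
  B: √((0.081·111.32)² + (0.208·100.29)²) = √(81.30485 + 435.15295) = 22.726 km
  C: √((0.355·111.32)² + (0.063·100.29)²) = √(1561.71975 + 39.92054) = 40.020 km
  → nearest: A (18.783 km)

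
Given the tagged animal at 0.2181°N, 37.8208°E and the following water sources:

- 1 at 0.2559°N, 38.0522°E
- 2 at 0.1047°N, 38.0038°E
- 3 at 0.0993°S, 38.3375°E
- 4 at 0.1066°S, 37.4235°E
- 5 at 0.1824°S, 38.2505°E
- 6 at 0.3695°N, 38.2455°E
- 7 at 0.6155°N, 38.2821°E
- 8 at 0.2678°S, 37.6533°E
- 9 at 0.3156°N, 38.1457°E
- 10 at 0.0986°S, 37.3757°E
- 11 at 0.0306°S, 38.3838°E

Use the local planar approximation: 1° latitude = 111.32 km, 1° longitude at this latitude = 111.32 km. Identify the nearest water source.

Distances from 0.2181°N, 37.8208°E:
1: 26.1009 km
2: 23.9658 km
3: 67.5045 km
4: 57.1189 km
5: 65.3897 km
6: 50.1919 km
7: 67.7796 km
8: 57.2140 km
9: 37.7613 km
10: 60.8110 km
11: 68.5157 km
Minimum: 2 at 23.9658 km.

2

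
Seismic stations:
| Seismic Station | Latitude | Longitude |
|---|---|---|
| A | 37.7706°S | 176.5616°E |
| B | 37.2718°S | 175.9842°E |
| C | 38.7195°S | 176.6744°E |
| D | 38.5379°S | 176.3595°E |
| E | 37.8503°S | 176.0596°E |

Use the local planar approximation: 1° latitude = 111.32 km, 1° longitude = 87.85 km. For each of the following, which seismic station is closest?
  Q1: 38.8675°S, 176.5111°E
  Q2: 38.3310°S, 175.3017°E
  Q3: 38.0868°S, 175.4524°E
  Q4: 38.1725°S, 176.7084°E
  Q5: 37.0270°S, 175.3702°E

Q1 at 38.8675°S, 176.5111°E:
  A: √((1.0969·111.32)² + (0.0505·87.85)²) = √(14910.096981 + 19.681867) = 122.1875 km
  B: √((1.5957·111.32)² + (-0.5269·87.85)²) = √(31553.597795 + 2142.594219) = 183.5652 km
  C: √((0.1480·111.32)² + (0.1633·87.85)²) = √(271.437487 + 205.804990) = 21.8459 km
  D: √((0.3296·111.32)² + (-0.1516·87.85)²) = √(1346.234765 + 177.370722) = 39.0334 km
  E: √((1.0172·111.32)² + (-0.4515·87.85)²) = √(12822.098190 + 1573.254711) = 119.9806 km
  → nearest: C (21.8459 km)
Q2 at 38.3310°S, 175.3017°E:
  A: √((0.5604·111.32)² + (1.2599·87.85)²) = √(3891.729519 + 12250.552717) = 127.0523 km
  B: √((1.0592·111.32)² + (0.6825·87.85)²) = √(13902.802058 + 3594.916796) = 132.2789 km
  C: √((-0.3885·111.32)² + (1.3727·87.85)²) = √(1870.373935 + 14542.356903) = 128.1122 km
  D: √((-0.2069·111.32)² + (1.0578·87.85)²) = √(530.477999 + 8635.563003) = 95.7394 km
  E: √((0.4807·111.32)² + (0.7579·87.85)²) = √(2863.483201 + 4433.098140) = 85.4200 km
  → nearest: E (85.4200 km)
Q3 at 38.0868°S, 175.4524°E:
  A: √((0.3162·111.32)² + (1.1092·87.85)²) = √(1238.996634 + 9495.181124) = 103.6059 km
  B: √((0.8150·111.32)² + (0.5318·87.85)²) = √(8231.170786 + 2182.630389) = 102.0480 km
  C: √((-0.6327·111.32)² + (1.2220·87.85)²) = √(4960.689726 + 11524.602197) = 128.3951 km
  D: √((-0.4511·111.32)² + (0.9071·87.85)²) = √(2521.692051 + 6350.294486) = 94.1912 km
  E: √((0.2365·111.32)² + (0.6072·87.85)²) = √(693.120407 + 2845.424440) = 59.4857 km
  → nearest: E (59.4857 km)
Q4 at 38.1725°S, 176.7084°E:
  A: √((0.4019·111.32)² + (-0.1468·87.85)²) = √(2001.623576 + 166.316617) = 46.5611 km
  B: √((0.9007·111.32)² + (-0.7242·87.85)²) = √(10053.255516 + 4047.627824) = 118.7471 km
  C: √((-0.5470·111.32)² + (-0.0340·87.85)²) = √(3707.840535 + 8.921572) = 60.9653 km
  D: √((-0.3654·111.32)² + (-0.3489·87.85)²) = √(1654.563660 + 939.475525) = 50.9317 km
  E: √((0.3222·111.32)² + (-0.6488·87.85)²) = √(1286.463496 + 3248.667129) = 67.3434 km
  → nearest: A (46.5611 km)
Q5 at 37.0270°S, 175.3702°E:
  A: √((-0.7436·111.32)² + (1.1914·87.85)²) = √(6852.123115 + 10954.655467) = 133.4420 km
  B: √((-0.2448·111.32)² + (0.6140·87.85)²) = √(742.624413 + 2909.512812) = 60.4329 km
  C: √((-1.6925·111.32)² + (1.3042·87.85)²) = √(35497.988963 + 13127.194602) = 220.5112 km
  D: √((-1.5109·111.32)² + (0.9893·87.85)²) = √(28289.015767 + 7553.348969) = 189.3208 km
  E: √((-0.8233·111.32)² + (0.6894·87.85)²) = √(8399.677775 + 3667.972659) = 109.8529 km
  → nearest: B (60.4329 km)

Q1→C; Q2→E; Q3→E; Q4→A; Q5→B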